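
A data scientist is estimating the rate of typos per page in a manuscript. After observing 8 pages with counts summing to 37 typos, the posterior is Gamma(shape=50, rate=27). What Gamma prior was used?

Gamma(shape=13, rate=19)

A Gamma(α, β) prior (rate parametrization) on a Poisson rate with n observations summing to S gives posterior Gamma(α+S, β+n).
So α = 50 − 37 = 13 and β = 27 − 8 = 19.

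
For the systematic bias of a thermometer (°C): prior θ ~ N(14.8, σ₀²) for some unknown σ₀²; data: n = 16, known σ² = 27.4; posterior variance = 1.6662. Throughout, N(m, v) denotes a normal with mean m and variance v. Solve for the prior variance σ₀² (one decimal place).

For the Normal–Normal model with known σ², precisions add: τ_n = τ₀ + n/σ².
So 1/σ₀² = 1/1.6662 − 16/27.4 = 0.600168 − 0.583942 = 0.016226.
Hence σ₀² = 1/0.016226 ≈ 61.6.

σ₀² = 61.6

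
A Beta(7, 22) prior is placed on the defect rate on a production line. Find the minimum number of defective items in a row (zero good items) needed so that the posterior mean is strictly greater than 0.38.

After k defective items and 0 good items the posterior is Beta(7+k, 22), with mean (7+k)/(7+22+k).
Set (7+k)/(29+k) > 0.38 and solve: k > (0.38·29 − 7)/(1 − 0.38) = 6.484.
The smallest integer exceeding 6.484 is 7, and checking k=7: (14)/(36) = 0.3889 > 0.38.

k = 7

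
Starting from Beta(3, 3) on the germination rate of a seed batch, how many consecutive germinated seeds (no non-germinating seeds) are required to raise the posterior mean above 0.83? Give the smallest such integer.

After k germinated seeds and 0 non-germinating seeds the posterior is Beta(3+k, 3), with mean (3+k)/(3+3+k).
Set (3+k)/(6+k) > 0.83 and solve: k > (0.83·6 − 3)/(1 − 0.83) = 11.647.
The smallest integer exceeding 11.647 is 12, and checking k=12: (15)/(18) = 0.8333 > 0.83.

k = 12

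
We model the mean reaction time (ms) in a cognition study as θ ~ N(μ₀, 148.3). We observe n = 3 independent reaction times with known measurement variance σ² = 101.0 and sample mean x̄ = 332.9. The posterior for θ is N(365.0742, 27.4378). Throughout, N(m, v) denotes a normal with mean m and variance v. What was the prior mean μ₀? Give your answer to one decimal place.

The posterior mean is a precision-weighted average: μ_n = (τ₀μ₀ + τ_data·x̄)/(τ₀+τ_data), with τ₀=1/σ₀² and τ_data=n/σ².
Here τ₀ = 1/148.3 = 0.006743 and τ_data = 3/101.0 = 0.029703, so τ_n = 0.036446.
Rearranging for μ₀: μ₀ = (μ_n·τ_n − τ_data·x̄)/τ₀ = (365.0742·0.036446 − 0.029703·332.9) / 0.006743 = 3.417366/0.006743 ≈ 506.8.

μ₀ = 506.8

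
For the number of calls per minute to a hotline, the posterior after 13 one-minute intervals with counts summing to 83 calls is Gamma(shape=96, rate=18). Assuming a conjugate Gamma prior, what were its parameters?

A Gamma(α, β) prior (rate parametrization) on a Poisson rate with n observations summing to S gives posterior Gamma(α+S, β+n).
So α = 96 − 83 = 13 and β = 18 − 13 = 5.

Gamma(shape=13, rate=5)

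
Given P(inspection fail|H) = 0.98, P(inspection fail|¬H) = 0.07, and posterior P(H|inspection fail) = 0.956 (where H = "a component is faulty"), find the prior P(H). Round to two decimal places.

P(H) = 0.61

Bayes' rule in odds form gives O(H|E) = O(H)·[P(E|H)/P(E|¬H)], hence O(H) = O(H|E)/LR.
Posterior odds = 0.956/(1−0.956) = 21.7273. LR = 0.98/0.07 = 14.0000.
Prior odds = 21.7273/14.0000 = 1.5519, so P(H) = 1.5519/(1+1.5519) ≈ 0.61.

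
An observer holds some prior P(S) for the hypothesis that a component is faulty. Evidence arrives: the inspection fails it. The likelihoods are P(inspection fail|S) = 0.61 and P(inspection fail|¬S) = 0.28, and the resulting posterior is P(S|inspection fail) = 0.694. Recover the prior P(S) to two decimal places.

Bayes' rule in odds form gives O(S|E) = O(S)·[P(E|S)/P(E|¬S)], hence O(S) = O(S|E)/LR.
Posterior odds = 0.694/(1−0.694) = 2.2680. LR = 0.61/0.28 = 2.1786.
Prior odds = 2.2680/2.1786 = 1.0410, so P(S) = 1.0410/(1+1.0410) ≈ 0.51.

P(S) = 0.51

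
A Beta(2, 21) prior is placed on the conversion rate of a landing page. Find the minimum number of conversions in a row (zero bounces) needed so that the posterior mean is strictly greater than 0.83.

After k conversions and 0 bounces the posterior is Beta(2+k, 21), with mean (2+k)/(2+21+k).
Set (2+k)/(23+k) > 0.83 and solve: k > (0.83·23 − 2)/(1 − 0.83) = 100.529.
The smallest integer exceeding 100.529 is 101.

k = 101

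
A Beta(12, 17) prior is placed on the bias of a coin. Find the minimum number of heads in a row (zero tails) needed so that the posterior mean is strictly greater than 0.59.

k = 13

After k heads and 0 tails the posterior is Beta(12+k, 17), with mean (12+k)/(12+17+k).
Set (12+k)/(29+k) > 0.59 and solve: k > (0.59·29 − 12)/(1 − 0.59) = 12.463.
The smallest integer exceeding 12.463 is 13.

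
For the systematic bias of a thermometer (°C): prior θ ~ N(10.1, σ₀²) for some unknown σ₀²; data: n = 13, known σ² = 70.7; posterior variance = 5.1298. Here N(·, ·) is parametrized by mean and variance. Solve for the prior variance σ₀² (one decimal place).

σ₀² = 90.4

For the Normal–Normal model with known σ², precisions add: τ_n = τ₀ + n/σ².
So 1/σ₀² = 1/5.1298 − 13/70.7 = 0.194939 − 0.183876 = 0.011063.
Hence σ₀² = 1/0.011063 ≈ 90.4.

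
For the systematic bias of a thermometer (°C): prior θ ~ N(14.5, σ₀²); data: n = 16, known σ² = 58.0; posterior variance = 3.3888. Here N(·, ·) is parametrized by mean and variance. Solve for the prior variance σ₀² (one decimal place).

σ₀² = 52.0

For the Normal–Normal model with known σ², precisions add: τ_n = τ₀ + n/σ².
So 1/σ₀² = 1/3.3888 − 16/58.0 = 0.295090 − 0.275862 = 0.019228.
Hence σ₀² = 1/0.019228 ≈ 52.0.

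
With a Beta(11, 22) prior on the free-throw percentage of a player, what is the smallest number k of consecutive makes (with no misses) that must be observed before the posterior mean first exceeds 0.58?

After k makes and 0 misses the posterior is Beta(11+k, 22), with mean (11+k)/(11+22+k).
Set (11+k)/(33+k) > 0.58 and solve: k > (0.58·33 − 11)/(1 − 0.58) = 19.381.
The smallest integer exceeding 19.381 is 20, and checking k=20: (31)/(53) = 0.5849 > 0.58.

k = 20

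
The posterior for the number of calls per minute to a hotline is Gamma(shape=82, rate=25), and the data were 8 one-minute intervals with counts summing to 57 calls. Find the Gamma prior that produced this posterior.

Gamma–Poisson conjugacy: posterior shape = α + Σxᵢ, posterior rate = β + n.
So α = 82 − 57 = 25 and β = 25 − 8 = 17.

Gamma(shape=25, rate=17)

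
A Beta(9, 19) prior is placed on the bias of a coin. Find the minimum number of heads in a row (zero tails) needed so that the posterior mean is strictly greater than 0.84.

k = 91

After k heads and 0 tails the posterior is Beta(9+k, 19), with mean (9+k)/(9+19+k).
Set (9+k)/(28+k) > 0.84 and solve: k > (0.84·28 − 9)/(1 − 0.84) = 90.750.
The smallest integer exceeding 90.750 is 91.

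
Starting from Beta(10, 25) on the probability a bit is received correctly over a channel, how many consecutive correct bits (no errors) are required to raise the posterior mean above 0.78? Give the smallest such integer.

After k correct bits and 0 errors the posterior is Beta(10+k, 25), with mean (10+k)/(10+25+k).
Set (10+k)/(35+k) > 0.78 and solve: k > (0.78·35 − 10)/(1 − 0.78) = 78.636.
The smallest integer exceeding 78.636 is 79.

k = 79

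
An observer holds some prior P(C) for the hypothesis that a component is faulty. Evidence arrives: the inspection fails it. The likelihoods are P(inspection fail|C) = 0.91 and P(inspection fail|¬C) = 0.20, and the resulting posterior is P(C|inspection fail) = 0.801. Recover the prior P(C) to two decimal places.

P(C) = 0.47

Bayes' rule in odds form gives O(C|E) = O(C)·[P(E|C)/P(E|¬C)], hence O(C) = O(C|E)/LR.
Posterior odds = 0.801/(1−0.801) = 4.0251. LR = 0.91/0.20 = 4.5500.
Prior odds = 4.0251/4.5500 = 0.8846, so P(C) = 0.8846/(1+0.8846) ≈ 0.47.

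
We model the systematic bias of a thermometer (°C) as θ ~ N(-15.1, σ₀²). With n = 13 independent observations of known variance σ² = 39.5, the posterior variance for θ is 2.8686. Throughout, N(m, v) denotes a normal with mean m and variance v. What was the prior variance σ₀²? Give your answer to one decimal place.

For the Normal–Normal model with known σ², precisions add: τ_n = τ₀ + n/σ².
So 1/σ₀² = 1/2.8686 − 13/39.5 = 0.348602 − 0.329114 = 0.019488.
Hence σ₀² = 1/0.019488 ≈ 51.3.

σ₀² = 51.3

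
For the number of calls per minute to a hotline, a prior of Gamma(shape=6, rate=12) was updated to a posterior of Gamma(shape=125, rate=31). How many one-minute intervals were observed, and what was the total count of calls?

n = 19 one-minute intervals with total 119 calls

A Gamma(α, β) prior (rate parametrization) on a Poisson rate with n observations summing to S gives posterior Gamma(α+S, β+n).
Matching: Σxᵢ = 125 − 6 = 119 and n = 31 − 12 = 19.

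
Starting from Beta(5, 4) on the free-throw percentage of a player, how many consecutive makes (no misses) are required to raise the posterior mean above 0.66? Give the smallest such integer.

k = 3

After k makes and 0 misses the posterior is Beta(5+k, 4), with mean (5+k)/(5+4+k).
Set (5+k)/(9+k) > 0.66 and solve: k > (0.66·9 − 5)/(1 − 0.66) = 2.765.
The smallest integer exceeding 2.765 is 3.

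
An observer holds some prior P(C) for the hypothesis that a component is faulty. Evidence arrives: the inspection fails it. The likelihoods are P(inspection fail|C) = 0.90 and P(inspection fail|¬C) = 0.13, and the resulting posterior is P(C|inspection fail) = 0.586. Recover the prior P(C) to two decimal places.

Bayes' rule in odds form gives O(C|E) = O(C)·[P(E|C)/P(E|¬C)], hence O(C) = O(C|E)/LR.
Posterior odds = 0.586/(1−0.586) = 1.4155. LR = 0.90/0.13 = 6.9231.
Prior odds = 1.4155/6.9231 = 0.2045, so P(C) = 0.2045/(1+0.2045) ≈ 0.17.

P(C) = 0.17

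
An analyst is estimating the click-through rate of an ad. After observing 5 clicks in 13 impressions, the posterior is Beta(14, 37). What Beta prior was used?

Under Beta–binomial conjugacy the posterior parameters are (a+s, b+f).
So a = 14 − 5 = 9 and b = 37 − 8 = 29.

Beta(9, 29)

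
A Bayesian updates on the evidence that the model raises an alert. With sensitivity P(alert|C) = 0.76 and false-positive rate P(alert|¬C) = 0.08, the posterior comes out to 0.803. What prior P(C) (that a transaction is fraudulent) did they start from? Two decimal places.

P(C) = 0.30

In odds form, posterior odds = prior odds × likelihood ratio, so prior odds = posterior odds ÷ LR.
Posterior odds = 0.803/(1−0.803) = 4.0761. LR = 0.76/0.08 = 9.5000.
Prior odds = 4.0761/9.5000 = 0.4291, so P(C) = 0.4291/(1+0.4291) ≈ 0.30.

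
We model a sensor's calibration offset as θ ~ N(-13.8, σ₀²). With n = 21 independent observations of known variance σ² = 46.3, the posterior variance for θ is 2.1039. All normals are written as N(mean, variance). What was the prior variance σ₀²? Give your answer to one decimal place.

Posterior precision equals prior precision plus data precision: 1/σ_n² = 1/σ₀² + n/σ².
So 1/σ₀² = 1/2.1039 − 21/46.3 = 0.475308 − 0.453564 = 0.021744.
Hence σ₀² = 1/0.021744 ≈ 46.0.

σ₀² = 46.0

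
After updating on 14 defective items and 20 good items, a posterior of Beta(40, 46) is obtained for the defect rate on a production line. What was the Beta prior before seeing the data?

Beta is conjugate to the binomial likelihood: posterior = Beta(α+s, β+f).
Subtract the data counts: 40−14=26, 46−20=26.

Beta(26, 26)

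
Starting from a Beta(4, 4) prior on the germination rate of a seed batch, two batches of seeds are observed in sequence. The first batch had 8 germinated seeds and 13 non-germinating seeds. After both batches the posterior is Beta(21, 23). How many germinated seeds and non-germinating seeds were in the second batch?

Sequential conjugate updates are equivalent to a single update on the pooled data, so total successes = posterior α − prior α and total failures = posterior β − prior β.
Total across both batches: 21−4=17 germinated seeds, 23−4=19 non-germinating seeds.
Subtract the first batch: 17−8=9 germinated seeds and 19−13=6 non-germinating seeds.

9 germinated seeds and 6 non-germinating seeds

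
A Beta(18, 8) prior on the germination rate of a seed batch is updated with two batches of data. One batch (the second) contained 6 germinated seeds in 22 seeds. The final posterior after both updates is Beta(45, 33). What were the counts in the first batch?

Because Beta–binomial updating is additive in the counts, the combined data contributed (α_post−α_prior, β_post−β_prior) successes and failures.
Total across both batches: 45−18=27 germinated seeds, 33−8=25 non-germinating seeds.
Subtract the second batch: 27−6=21 germinated seeds and 25−16=9 non-germinating seeds.

21 germinated seeds and 9 non-germinating seeds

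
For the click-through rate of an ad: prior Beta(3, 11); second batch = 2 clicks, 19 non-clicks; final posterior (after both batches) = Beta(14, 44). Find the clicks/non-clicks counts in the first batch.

9 clicks and 14 non-clicks

Because Beta–binomial updating is additive in the counts, the combined data contributed (α_post−α_prior, β_post−β_prior) successes and failures.
Total across both batches: 14−3=11 clicks, 44−11=33 non-clicks.
Subtract the second batch: 11−2=9 clicks and 33−19=14 non-clicks.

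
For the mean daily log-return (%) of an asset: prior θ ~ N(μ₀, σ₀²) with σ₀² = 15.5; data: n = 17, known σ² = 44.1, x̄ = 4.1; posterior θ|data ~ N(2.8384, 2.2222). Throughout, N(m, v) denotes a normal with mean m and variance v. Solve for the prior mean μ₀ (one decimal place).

μ₀ = -4.7

With known observation variance, the Normal–Normal posterior has precision τ_n = τ₀ + n/σ² and mean μ_n = (τ₀μ₀ + (n/σ²)x̄)/τ_n.
Here τ₀ = 1/15.5 = 0.064516 and τ_data = 17/44.1 = 0.385488, so τ_n = 0.450004.
Rearranging for μ₀: μ₀ = (μ_n·τ_n − τ_data·x̄)/τ₀ = (2.8384·0.450004 − 0.385488·4.1) / 0.064516 = -0.303209/0.064516 ≈ -4.7.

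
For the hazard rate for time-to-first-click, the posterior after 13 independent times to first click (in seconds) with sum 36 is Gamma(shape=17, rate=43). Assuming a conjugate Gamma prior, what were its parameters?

Gamma(shape=4, rate=7)

Gamma–exponential conjugacy: posterior shape = α + n, posterior rate = β + Σtᵢ.
So α = 17 − 13 = 4 and β = 43 − 36 = 7.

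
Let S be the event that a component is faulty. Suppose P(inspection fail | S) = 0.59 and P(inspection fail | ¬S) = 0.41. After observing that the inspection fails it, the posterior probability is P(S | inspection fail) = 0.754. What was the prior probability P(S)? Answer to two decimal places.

Bayes' rule in odds form gives O(S|E) = O(S)·[P(E|S)/P(E|¬S)], hence O(S) = O(S|E)/LR.
Posterior odds = 0.754/(1−0.754) = 3.0650. LR = 0.59/0.41 = 1.4390.
Prior odds = 3.0650/1.4390 = 2.1300, so P(S) = 2.1300/(1+2.1300) ≈ 0.68.

P(S) = 0.68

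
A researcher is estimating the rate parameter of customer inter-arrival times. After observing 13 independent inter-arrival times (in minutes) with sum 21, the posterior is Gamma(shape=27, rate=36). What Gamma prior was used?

Gamma(shape=14, rate=15)

For an exponential likelihood with a Gamma(α, β) prior on the rate, n observations with total T give posterior Gamma(α+n, β+T).
So α = 27 − 13 = 14 and β = 36 − 21 = 15.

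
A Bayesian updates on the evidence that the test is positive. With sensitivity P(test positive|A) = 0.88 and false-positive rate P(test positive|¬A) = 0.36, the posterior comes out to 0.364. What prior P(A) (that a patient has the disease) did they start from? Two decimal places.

In odds form, posterior odds = prior odds × likelihood ratio, so prior odds = posterior odds ÷ LR.
Posterior odds = 0.364/(1−0.364) = 0.5723. LR = 0.88/0.36 = 2.4444.
Prior odds = 0.5723/2.4444 = 0.2341, so P(A) = 0.2341/(1+0.2341) ≈ 0.19.

P(A) = 0.19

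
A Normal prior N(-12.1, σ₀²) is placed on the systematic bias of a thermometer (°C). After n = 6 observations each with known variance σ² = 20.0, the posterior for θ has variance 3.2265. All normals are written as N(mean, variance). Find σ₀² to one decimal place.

For the Normal–Normal model with known σ², precisions add: τ_n = τ₀ + n/σ².
So 1/σ₀² = 1/3.2265 − 6/20.0 = 0.309933 − 0.300000 = 0.009933.
Hence σ₀² = 1/0.009933 ≈ 100.7.

σ₀² = 100.7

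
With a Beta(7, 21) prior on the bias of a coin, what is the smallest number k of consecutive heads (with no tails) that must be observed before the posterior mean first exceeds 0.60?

After k heads and 0 tails the posterior is Beta(7+k, 21), with mean (7+k)/(7+21+k).
Set (7+k)/(28+k) > 0.60 and solve: k > (0.60·28 − 7)/(1 − 0.60) = 24.500.
The smallest integer exceeding 24.500 is 25.

k = 25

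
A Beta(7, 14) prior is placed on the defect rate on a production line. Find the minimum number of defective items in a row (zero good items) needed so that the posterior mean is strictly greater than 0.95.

After k defective items and 0 good items the posterior is Beta(7+k, 14), with mean (7+k)/(7+14+k).
Set (7+k)/(21+k) > 0.95 and solve: k > (0.95·21 − 7)/(1 − 0.95) = 259.000.
The smallest integer exceeding 259.000 is 260, and checking k=260: (267)/(281) = 0.9502 > 0.95.

k = 260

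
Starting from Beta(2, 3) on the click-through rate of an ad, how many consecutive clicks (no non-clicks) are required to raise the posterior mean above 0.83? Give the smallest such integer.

k = 13

After k clicks and 0 non-clicks the posterior is Beta(2+k, 3), with mean (2+k)/(2+3+k).
Set (2+k)/(5+k) > 0.83 and solve: k > (0.83·5 − 2)/(1 − 0.83) = 12.647.
The smallest integer exceeding 12.647 is 13, and checking k=13: (15)/(18) = 0.8333 > 0.83.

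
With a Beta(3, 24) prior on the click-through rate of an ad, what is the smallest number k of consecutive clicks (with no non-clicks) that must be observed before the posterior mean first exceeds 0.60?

k = 34

After k clicks and 0 non-clicks the posterior is Beta(3+k, 24), with mean (3+k)/(3+24+k).
Set (3+k)/(27+k) > 0.60 and solve: k > (0.60·27 − 3)/(1 − 0.60) = 33.000.
The smallest integer exceeding 33.000 is 34, and checking k=34: (37)/(61) = 0.6066 > 0.60.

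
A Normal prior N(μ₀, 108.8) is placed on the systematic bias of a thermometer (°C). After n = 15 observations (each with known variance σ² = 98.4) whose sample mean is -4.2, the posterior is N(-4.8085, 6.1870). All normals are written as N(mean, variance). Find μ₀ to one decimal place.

The posterior mean is a precision-weighted average: μ_n = (τ₀μ₀ + τ_data·x̄)/(τ₀+τ_data), with τ₀=1/σ₀² and τ_data=n/σ².
Here τ₀ = 1/108.8 = 0.009191 and τ_data = 15/98.4 = 0.152439, so τ_n = 0.161630.
Rearranging for μ₀: μ₀ = (μ_n·τ_n − τ_data·x̄)/τ₀ = (-4.8085·0.161630 − 0.152439·-4.2) / 0.009191 = -0.136954/0.009191 ≈ -14.9.

μ₀ = -14.9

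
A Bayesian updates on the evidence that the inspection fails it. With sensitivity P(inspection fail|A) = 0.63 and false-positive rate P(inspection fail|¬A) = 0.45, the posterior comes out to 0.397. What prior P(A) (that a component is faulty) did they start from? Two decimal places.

In odds form, posterior odds = prior odds × likelihood ratio, so prior odds = posterior odds ÷ LR.
Posterior odds = 0.397/(1−0.397) = 0.6584. LR = 0.63/0.45 = 1.4000.
Prior odds = 0.6584/1.4000 = 0.4703, so P(A) = 0.4703/(1+0.4703) ≈ 0.32.

P(A) = 0.32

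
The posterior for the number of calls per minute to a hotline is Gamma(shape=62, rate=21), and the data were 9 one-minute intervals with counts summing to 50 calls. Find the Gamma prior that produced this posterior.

Gamma–Poisson conjugacy: posterior shape = α + Σxᵢ, posterior rate = β + n.
So α = 62 − 50 = 12 and β = 21 − 9 = 12.

Gamma(shape=12, rate=12)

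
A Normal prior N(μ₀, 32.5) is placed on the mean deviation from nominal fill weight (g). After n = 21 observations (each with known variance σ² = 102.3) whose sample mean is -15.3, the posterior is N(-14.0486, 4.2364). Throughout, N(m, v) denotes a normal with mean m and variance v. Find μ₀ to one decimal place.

With known observation variance, the Normal–Normal posterior has precision τ_n = τ₀ + n/σ² and mean μ_n = (τ₀μ₀ + (n/σ²)x̄)/τ_n.
Here τ₀ = 1/32.5 = 0.030769 and τ_data = 21/102.3 = 0.205279, so τ_n = 0.236048.
Rearranging for μ₀: μ₀ = (μ_n·τ_n − τ_data·x̄)/τ₀ = (-14.0486·0.236048 − 0.205279·-15.3) / 0.030769 = -0.175375/0.030769 ≈ -5.7.

μ₀ = -5.7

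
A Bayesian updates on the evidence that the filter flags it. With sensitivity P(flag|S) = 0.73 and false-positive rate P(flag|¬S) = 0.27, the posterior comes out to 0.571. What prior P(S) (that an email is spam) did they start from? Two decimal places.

In odds form, posterior odds = prior odds × likelihood ratio, so prior odds = posterior odds ÷ LR.
Posterior odds = 0.571/(1−0.571) = 1.3310. LR = 0.73/0.27 = 2.7037.
Prior odds = 1.3310/2.7037 = 0.4923, so P(S) = 0.4923/(1+0.4923) ≈ 0.33.

P(S) = 0.33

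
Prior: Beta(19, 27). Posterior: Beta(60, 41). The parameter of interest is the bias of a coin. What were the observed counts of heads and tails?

Under Beta–binomial conjugacy the posterior parameters are (α+s, β+f).
Match parameters: s=60−19=41, f=41−27=14.

41 heads and 14 tails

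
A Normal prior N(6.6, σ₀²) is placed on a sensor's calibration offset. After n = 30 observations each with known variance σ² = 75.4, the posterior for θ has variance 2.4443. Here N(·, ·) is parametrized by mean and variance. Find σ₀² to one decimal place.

σ₀² = 89.0

Posterior precision equals prior precision plus data precision: 1/σ_n² = 1/σ₀² + n/σ².
So 1/σ₀² = 1/2.4443 − 30/75.4 = 0.409115 − 0.397878 = 0.011237.
Hence σ₀² = 1/0.011237 ≈ 89.0.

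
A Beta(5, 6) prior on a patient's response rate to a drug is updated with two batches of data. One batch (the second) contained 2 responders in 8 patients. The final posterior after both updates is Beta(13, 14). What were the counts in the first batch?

6 responders and 2 non-responders

Because Beta–binomial updating is additive in the counts, the combined data contributed (α_post−α_prior, β_post−β_prior) successes and failures.
Total across both batches: 13−5=8 responders, 14−6=8 non-responders.
Subtract the second batch: 8−2=6 responders and 8−6=2 non-responders.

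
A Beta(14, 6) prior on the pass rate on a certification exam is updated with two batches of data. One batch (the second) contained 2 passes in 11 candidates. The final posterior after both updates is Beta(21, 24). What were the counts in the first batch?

5 passes and 9 failures

Because Beta–binomial updating is additive in the counts, the combined data contributed (α_post−α_prior, β_post−β_prior) successes and failures.
Total across both batches: 21−14=7 passes, 24−6=18 failures.
Subtract the second batch: 7−2=5 passes and 18−9=9 failures.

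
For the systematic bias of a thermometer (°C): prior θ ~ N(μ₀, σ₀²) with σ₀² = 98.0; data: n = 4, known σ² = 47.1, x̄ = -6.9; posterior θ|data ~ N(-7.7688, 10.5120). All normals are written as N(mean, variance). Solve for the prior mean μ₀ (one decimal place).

μ₀ = -15.0

With known observation variance, the Normal–Normal posterior has precision τ_n = τ₀ + n/σ² and mean μ_n = (τ₀μ₀ + (n/σ²)x̄)/τ_n.
Here τ₀ = 1/98.0 = 0.010204 and τ_data = 4/47.1 = 0.084926, so τ_n = 0.095130.
Rearranging for μ₀: μ₀ = (μ_n·τ_n − τ_data·x̄)/τ₀ = (-7.7688·0.095130 − 0.084926·-6.9) / 0.010204 = -0.153057/0.010204 ≈ -15.0.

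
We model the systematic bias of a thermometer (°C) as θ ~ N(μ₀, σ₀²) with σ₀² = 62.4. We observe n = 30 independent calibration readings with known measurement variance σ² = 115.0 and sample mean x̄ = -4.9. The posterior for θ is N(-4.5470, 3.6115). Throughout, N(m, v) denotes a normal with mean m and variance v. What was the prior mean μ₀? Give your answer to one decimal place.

μ₀ = 1.2

The posterior mean is a precision-weighted average: μ_n = (τ₀μ₀ + τ_data·x̄)/(τ₀+τ_data), with τ₀=1/σ₀² and τ_data=n/σ².
Here τ₀ = 1/62.4 = 0.016026 and τ_data = 30/115.0 = 0.260870, so τ_n = 0.276896.
Rearranging for μ₀: μ₀ = (μ_n·τ_n − τ_data·x̄)/τ₀ = (-4.5470·0.276896 − 0.260870·-4.9) / 0.016026 = 0.019217/0.016026 ≈ 1.2.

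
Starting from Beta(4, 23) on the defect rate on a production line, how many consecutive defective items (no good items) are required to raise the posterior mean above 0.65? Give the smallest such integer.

k = 39

After k defective items and 0 good items the posterior is Beta(4+k, 23), with mean (4+k)/(4+23+k).
Set (4+k)/(27+k) > 0.65 and solve: k > (0.65·27 − 4)/(1 − 0.65) = 38.714.
The smallest integer exceeding 38.714 is 39.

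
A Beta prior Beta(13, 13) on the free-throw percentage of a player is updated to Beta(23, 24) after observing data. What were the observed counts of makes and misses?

10 makes and 11 misses

A Beta(α, β) prior with s successes and f failures in binomial data gives a Beta(α+s, β+f) posterior.
So s = 23 − 13 = 10 and f = 24 − 13 = 11.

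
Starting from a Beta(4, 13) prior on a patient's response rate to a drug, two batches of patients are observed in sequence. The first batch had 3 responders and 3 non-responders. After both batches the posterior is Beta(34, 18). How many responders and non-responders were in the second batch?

27 responders and 2 non-responders

Because Beta–binomial updating is additive in the counts, the combined data contributed (α_post−α_prior, β_post−β_prior) successes and failures.
Total across both batches: 34−4=30 responders, 18−13=5 non-responders.
Subtract the first batch: 30−3=27 responders and 5−3=2 non-responders.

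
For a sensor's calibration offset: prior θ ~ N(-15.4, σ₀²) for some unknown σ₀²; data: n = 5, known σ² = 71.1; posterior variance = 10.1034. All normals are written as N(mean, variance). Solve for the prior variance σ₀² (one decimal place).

σ₀² = 34.9

For the Normal–Normal model with known σ², precisions add: τ_n = τ₀ + n/σ².
So 1/σ₀² = 1/10.1034 − 5/71.1 = 0.098977 − 0.070323 = 0.028654.
Hence σ₀² = 1/0.028654 ≈ 34.9.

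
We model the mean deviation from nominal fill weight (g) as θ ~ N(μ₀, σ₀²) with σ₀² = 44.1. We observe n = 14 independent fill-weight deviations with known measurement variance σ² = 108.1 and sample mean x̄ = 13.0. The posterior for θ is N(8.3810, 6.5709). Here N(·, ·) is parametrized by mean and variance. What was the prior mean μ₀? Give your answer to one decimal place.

With known observation variance, the Normal–Normal posterior has precision τ_n = τ₀ + n/σ² and mean μ_n = (τ₀μ₀ + (n/σ²)x̄)/τ_n.
Here τ₀ = 1/44.1 = 0.022676 and τ_data = 14/108.1 = 0.129510, so τ_n = 0.152186.
Rearranging for μ₀: μ₀ = (μ_n·τ_n − τ_data·x̄)/τ₀ = (8.3810·0.152186 − 0.129510·13.0) / 0.022676 = -0.408159/0.022676 ≈ -18.0.

μ₀ = -18.0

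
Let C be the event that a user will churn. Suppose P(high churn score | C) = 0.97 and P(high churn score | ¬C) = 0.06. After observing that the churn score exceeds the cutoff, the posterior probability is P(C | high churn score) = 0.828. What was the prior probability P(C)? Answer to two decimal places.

In odds form, posterior odds = prior odds × likelihood ratio, so prior odds = posterior odds ÷ LR.
Posterior odds = 0.828/(1−0.828) = 4.8140. LR = 0.97/0.06 = 16.1667.
Prior odds = 4.8140/16.1667 = 0.2978, so P(C) = 0.2978/(1+0.2978) ≈ 0.23.

P(C) = 0.23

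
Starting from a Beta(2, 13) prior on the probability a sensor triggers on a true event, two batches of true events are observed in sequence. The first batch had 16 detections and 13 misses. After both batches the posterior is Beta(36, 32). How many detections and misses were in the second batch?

18 detections and 6 misses

Sequential conjugate updates are equivalent to a single update on the pooled data, so total successes = posterior α − prior α and total failures = posterior β − prior β.
Total across both batches: 36−2=34 detections, 32−13=19 misses.
Subtract the first batch: 34−16=18 detections and 19−13=6 misses.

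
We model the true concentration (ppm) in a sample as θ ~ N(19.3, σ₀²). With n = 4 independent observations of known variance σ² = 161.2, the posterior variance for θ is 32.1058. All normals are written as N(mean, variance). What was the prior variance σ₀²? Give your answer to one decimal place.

σ₀² = 157.9

For the Normal–Normal model with known σ², precisions add: τ_n = τ₀ + n/σ².
So 1/σ₀² = 1/32.1058 − 4/161.2 = 0.031147 − 0.024814 = 0.006333.
Hence σ₀² = 1/0.006333 ≈ 157.9.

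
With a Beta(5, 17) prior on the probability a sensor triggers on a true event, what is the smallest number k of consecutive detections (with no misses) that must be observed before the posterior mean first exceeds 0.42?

After k detections and 0 misses the posterior is Beta(5+k, 17), with mean (5+k)/(5+17+k).
Set (5+k)/(22+k) > 0.42 and solve: k > (0.42·22 − 5)/(1 − 0.42) = 7.310.
The smallest integer exceeding 7.310 is 8, and checking k=8: (13)/(30) = 0.4333 > 0.42.

k = 8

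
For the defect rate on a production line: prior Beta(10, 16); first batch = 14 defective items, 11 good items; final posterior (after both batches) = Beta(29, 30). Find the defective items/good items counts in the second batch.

5 defective items and 3 good items

Sequential conjugate updates are equivalent to a single update on the pooled data, so total successes = posterior α − prior α and total failures = posterior β − prior β.
Total across both batches: 29−10=19 defective items, 30−16=14 good items.
Subtract the first batch: 19−14=5 defective items and 14−11=3 good items.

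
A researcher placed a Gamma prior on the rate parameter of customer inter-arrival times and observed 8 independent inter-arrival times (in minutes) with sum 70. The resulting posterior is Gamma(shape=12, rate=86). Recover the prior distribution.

Gamma(shape=4, rate=16)

Gamma–exponential conjugacy: posterior shape = α + n, posterior rate = β + Σtᵢ.
So α = 12 − 8 = 4 and β = 86 − 70 = 16.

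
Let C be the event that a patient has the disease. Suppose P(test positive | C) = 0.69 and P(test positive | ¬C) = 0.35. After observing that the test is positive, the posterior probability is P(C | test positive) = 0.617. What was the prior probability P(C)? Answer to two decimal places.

P(C) = 0.45

In odds form, posterior odds = prior odds × likelihood ratio, so prior odds = posterior odds ÷ LR.
Posterior odds = 0.617/(1−0.617) = 1.6110. LR = 0.69/0.35 = 1.9714.
Prior odds = 1.6110/1.9714 = 0.8172, so P(C) = 0.8172/(1+0.8172) ≈ 0.45.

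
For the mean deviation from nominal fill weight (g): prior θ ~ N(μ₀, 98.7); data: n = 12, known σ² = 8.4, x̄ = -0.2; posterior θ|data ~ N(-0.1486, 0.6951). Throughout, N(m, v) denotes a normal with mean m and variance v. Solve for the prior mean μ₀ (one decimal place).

With known observation variance, the Normal–Normal posterior has precision τ_n = τ₀ + n/σ² and mean μ_n = (τ₀μ₀ + (n/σ²)x̄)/τ_n.
Here τ₀ = 1/98.7 = 0.010132 and τ_data = 12/8.4 = 1.428571, so τ_n = 1.438703.
Rearranging for μ₀: μ₀ = (μ_n·τ_n − τ_data·x̄)/τ₀ = (-0.1486·1.438703 − 1.428571·-0.2) / 0.010132 = 0.071923/0.010132 ≈ 7.1.

μ₀ = 7.1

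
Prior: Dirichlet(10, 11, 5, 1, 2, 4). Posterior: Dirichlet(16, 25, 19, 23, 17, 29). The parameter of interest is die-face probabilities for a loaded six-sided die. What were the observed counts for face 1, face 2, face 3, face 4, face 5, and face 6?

For a Dirichlet(α) prior with multinomial counts c, the posterior is Dirichlet(α + c) componentwise.
Counts are posterior − prior componentwise: 16−10=6, 25−11=14, 19−5=14, 23−1=22, 17−2=15, 29−4=25.

counts (6, 14, 14, 22, 15, 25)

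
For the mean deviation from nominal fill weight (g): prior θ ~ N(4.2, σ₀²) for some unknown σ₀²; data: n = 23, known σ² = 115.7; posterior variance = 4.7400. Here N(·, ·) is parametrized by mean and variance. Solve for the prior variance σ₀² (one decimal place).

Posterior precision equals prior precision plus data precision: 1/σ_n² = 1/σ₀² + n/σ².
So 1/σ₀² = 1/4.7400 − 23/115.7 = 0.210970 − 0.198790 = 0.012180.
Hence σ₀² = 1/0.012180 ≈ 82.1.

σ₀² = 82.1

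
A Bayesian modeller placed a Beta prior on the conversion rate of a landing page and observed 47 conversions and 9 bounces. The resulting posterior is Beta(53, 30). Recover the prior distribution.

Beta(6, 21)

Under Beta–binomial conjugacy the posterior parameters are (α+s, β+f).
So α = 53 − 47 = 6 and β = 30 − 9 = 21.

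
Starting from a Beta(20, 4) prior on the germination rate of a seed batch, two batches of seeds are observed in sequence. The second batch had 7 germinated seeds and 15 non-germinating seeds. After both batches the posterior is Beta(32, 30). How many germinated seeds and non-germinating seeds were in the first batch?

5 germinated seeds and 11 non-germinating seeds

Sequential conjugate updates are equivalent to a single update on the pooled data, so total successes = posterior α − prior α and total failures = posterior β − prior β.
Total across both batches: 32−20=12 germinated seeds, 30−4=26 non-germinating seeds.
Subtract the second batch: 12−7=5 germinated seeds and 26−15=11 non-germinating seeds.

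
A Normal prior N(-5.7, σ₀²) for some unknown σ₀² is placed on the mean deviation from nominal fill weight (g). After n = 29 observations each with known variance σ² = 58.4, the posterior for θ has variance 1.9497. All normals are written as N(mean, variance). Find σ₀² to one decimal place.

σ₀² = 61.3

Posterior precision equals prior precision plus data precision: 1/σ_n² = 1/σ₀² + n/σ².
So 1/σ₀² = 1/1.9497 − 29/58.4 = 0.512899 − 0.496575 = 0.016324.
Hence σ₀² = 1/0.016324 ≈ 61.3.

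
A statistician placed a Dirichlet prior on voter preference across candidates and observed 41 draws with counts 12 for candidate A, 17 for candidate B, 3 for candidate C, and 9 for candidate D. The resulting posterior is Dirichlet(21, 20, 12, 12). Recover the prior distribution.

For a Dirichlet(α) prior with multinomial counts c, the posterior is Dirichlet(α + c) componentwise.
Subtract each count from the matching posterior parameter: 21−12=9, 20−17=3, 12−3=9, 12−9=3.

Dirichlet(9, 3, 9, 3)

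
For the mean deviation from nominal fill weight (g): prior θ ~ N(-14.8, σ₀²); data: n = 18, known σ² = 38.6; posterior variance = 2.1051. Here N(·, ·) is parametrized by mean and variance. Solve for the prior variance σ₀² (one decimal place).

σ₀² = 114.7

For the Normal–Normal model with known σ², precisions add: τ_n = τ₀ + n/σ².
So 1/σ₀² = 1/2.1051 − 18/38.6 = 0.475037 − 0.466321 = 0.008716.
Hence σ₀² = 1/0.008716 ≈ 114.7.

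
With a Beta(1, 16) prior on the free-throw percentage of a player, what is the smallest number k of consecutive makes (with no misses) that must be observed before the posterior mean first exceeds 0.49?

k = 15

After k makes and 0 misses the posterior is Beta(1+k, 16), with mean (1+k)/(1+16+k).
Set (1+k)/(17+k) > 0.49 and solve: k > (0.49·17 − 1)/(1 − 0.49) = 14.373.
The smallest integer exceeding 14.373 is 15.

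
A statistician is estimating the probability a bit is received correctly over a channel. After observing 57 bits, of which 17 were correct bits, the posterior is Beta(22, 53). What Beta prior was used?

Beta(5, 13)

Beta is conjugate to the binomial likelihood: posterior = Beta(α+s, β+f).
So α = 22 − 17 = 5 and β = 53 − 40 = 13.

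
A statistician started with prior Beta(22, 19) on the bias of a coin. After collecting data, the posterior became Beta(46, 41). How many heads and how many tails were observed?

24 heads and 22 tails

Beta is conjugate to the binomial likelihood: posterior = Beta(α+s, β+f).
So s = 46 − 22 = 24 and f = 41 − 19 = 22.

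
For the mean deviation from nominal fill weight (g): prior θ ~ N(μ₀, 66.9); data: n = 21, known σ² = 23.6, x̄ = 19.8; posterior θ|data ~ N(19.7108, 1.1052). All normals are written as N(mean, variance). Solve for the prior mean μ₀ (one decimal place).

The posterior mean is a precision-weighted average: μ_n = (τ₀μ₀ + τ_data·x̄)/(τ₀+τ_data), with τ₀=1/σ₀² and τ_data=n/σ².
Here τ₀ = 1/66.9 = 0.014948 and τ_data = 21/23.6 = 0.889831, so τ_n = 0.904779.
Rearranging for μ₀: μ₀ = (μ_n·τ_n − τ_data·x̄)/τ₀ = (19.7108·0.904779 − 0.889831·19.8) / 0.014948 = 0.215264/0.014948 ≈ 14.4.

μ₀ = 14.4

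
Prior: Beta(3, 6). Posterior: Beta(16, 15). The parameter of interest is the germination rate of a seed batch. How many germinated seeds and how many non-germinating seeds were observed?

Beta is conjugate to the binomial likelihood: posterior = Beta(α+s, β+f).
Match parameters: s=16−3=13, f=15−6=9.

13 germinated seeds and 9 non-germinating seeds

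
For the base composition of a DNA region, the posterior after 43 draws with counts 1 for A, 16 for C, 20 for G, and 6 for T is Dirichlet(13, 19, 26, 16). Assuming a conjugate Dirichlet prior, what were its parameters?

Dirichlet(12, 3, 6, 10)

For a Dirichlet(α) prior with multinomial counts c, the posterior is Dirichlet(α + c) componentwise.
Subtract each count from the matching posterior parameter: 13−1=12, 19−16=3, 26−20=6, 16−6=10.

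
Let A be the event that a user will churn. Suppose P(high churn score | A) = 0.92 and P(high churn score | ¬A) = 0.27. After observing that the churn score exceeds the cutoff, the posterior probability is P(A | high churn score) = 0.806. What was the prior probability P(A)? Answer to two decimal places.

In odds form, posterior odds = prior odds × likelihood ratio, so prior odds = posterior odds ÷ LR.
Posterior odds = 0.806/(1−0.806) = 4.1546. LR = 0.92/0.27 = 3.4074.
Prior odds = 4.1546/3.4074 = 1.2193, so P(A) = 1.2193/(1+1.2193) ≈ 0.55.

P(A) = 0.55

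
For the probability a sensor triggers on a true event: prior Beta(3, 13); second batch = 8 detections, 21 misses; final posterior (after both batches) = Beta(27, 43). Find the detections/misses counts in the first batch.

Because Beta–binomial updating is additive in the counts, the combined data contributed (α_post−α_prior, β_post−β_prior) successes and failures.
Total across both batches: 27−3=24 detections, 43−13=30 misses.
Subtract the second batch: 24−8=16 detections and 30−21=9 misses.

16 detections and 9 misses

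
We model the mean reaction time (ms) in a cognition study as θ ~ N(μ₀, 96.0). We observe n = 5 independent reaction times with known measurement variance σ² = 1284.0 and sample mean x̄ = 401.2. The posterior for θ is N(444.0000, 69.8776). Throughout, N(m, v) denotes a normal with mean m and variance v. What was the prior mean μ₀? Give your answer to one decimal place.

With known observation variance, the Normal–Normal posterior has precision τ_n = τ₀ + n/σ² and mean μ_n = (τ₀μ₀ + (n/σ²)x̄)/τ_n.
Here τ₀ = 1/96.0 = 0.010417 and τ_data = 5/1284.0 = 0.003894, so τ_n = 0.014311.
Rearranging for μ₀: μ₀ = (μ_n·τ_n − τ_data·x̄)/τ₀ = (444.0000·0.014311 − 0.003894·401.2) / 0.010417 = 4.791811/0.010417 ≈ 460.0.

μ₀ = 460.0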